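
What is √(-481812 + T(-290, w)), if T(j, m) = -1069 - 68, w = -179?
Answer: 3*I*√53661 ≈ 694.95*I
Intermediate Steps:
T(j, m) = -1137
√(-481812 + T(-290, w)) = √(-481812 - 1137) = √(-482949) = 3*I*√53661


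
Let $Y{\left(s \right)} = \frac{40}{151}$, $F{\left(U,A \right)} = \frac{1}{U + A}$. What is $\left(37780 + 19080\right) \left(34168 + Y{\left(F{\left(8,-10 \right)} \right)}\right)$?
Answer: $\frac{293363938880}{151} \approx 1.9428 \cdot 10^{9}$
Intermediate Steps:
$F{\left(U,A \right)} = \frac{1}{A + U}$
$Y{\left(s \right)} = \frac{40}{151}$ ($Y{\left(s \right)} = 40 \cdot \frac{1}{151} = \frac{40}{151}$)
$\left(37780 + 19080\right) \left(34168 + Y{\left(F{\left(8,-10 \right)} \right)}\right) = \left(37780 + 19080\right) \left(34168 + \frac{40}{151}\right) = 56860 \cdot \frac{5159408}{151} = \frac{293363938880}{151}$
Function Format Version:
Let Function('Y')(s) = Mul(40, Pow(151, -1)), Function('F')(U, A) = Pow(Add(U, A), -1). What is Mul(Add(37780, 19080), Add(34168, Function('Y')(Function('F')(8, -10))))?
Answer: Rational(293363938880, 151) ≈ 1.9428e+9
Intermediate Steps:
Function('F')(U, A) = Pow(Add(A, U), -1)
Function('Y')(s) = Rational(40, 151) (Function('Y')(s) = Mul(40, Rational(1, 151)) = Rational(40, 151))
Mul(Add(37780, 19080), Add(34168, Function('Y')(Function('F')(8, -10)))) = Mul(Add(37780, 19080), Add(34168, Rational(40, 151))) = Mul(56860, Rational(5159408, 151)) = Rational(293363938880, 151)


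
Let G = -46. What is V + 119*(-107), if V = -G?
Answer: -12687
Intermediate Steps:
V = 46 (V = -1*(-46) = 46)
V + 119*(-107) = 46 + 119*(-107) = 46 - 12733 = -12687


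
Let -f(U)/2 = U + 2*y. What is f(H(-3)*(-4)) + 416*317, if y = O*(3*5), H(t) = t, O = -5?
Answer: 132148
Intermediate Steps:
y = -75 (y = -15*5 = -5*15 = -75)
f(U) = 300 - 2*U (f(U) = -2*(U + 2*(-75)) = -2*(U - 150) = -2*(-150 + U) = 300 - 2*U)
f(H(-3)*(-4)) + 416*317 = (300 - (-6)*(-4)) + 416*317 = (300 - 2*12) + 131872 = (300 - 24) + 131872 = 276 + 131872 = 132148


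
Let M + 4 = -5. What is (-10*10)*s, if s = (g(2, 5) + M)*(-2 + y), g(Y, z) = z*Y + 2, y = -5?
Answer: 2100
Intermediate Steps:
M = -9 (M = -4 - 5 = -9)
g(Y, z) = 2 + Y*z (g(Y, z) = Y*z + 2 = 2 + Y*z)
s = -21 (s = ((2 + 2*5) - 9)*(-2 - 5) = ((2 + 10) - 9)*(-7) = (12 - 9)*(-7) = 3*(-7) = -21)
(-10*10)*s = -10*10*(-21) = -100*(-21) = 2100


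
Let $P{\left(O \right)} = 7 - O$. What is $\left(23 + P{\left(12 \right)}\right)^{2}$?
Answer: $324$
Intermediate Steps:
$\left(23 + P{\left(12 \right)}\right)^{2} = \left(23 + \left(7 - 12\right)\right)^{2} = \left(23 - 5\right)^{2} = 18^{2} = 324$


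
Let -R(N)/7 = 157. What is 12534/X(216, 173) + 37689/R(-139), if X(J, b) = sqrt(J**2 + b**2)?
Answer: -37689/1099 + 12534*sqrt(265)/4505 ≈ 10.998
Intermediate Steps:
R(N) = -1099 (R(N) = -7*157 = -1099)
12534/X(216, 173) + 37689/R(-139) = 12534/(sqrt(216**2 + 173**2)) + 37689/(-1099) = 12534/(sqrt(46656 + 29929)) + 37689*(-1/1099) = 12534/(sqrt(76585)) - 37689/1099 = 12534/((17*sqrt(265))) - 37689/1099 = 12534*(sqrt(265)/4505) - 37689/1099 = 12534*sqrt(265)/4505 - 37689/1099 = -37689/1099 + 12534*sqrt(265)/4505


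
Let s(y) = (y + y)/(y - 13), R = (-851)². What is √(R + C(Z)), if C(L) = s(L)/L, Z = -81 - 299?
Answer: √111852119463/393 ≈ 851.00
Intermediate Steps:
Z = -380
R = 724201
s(y) = 2*y/(-13 + y) (s(y) = (2*y)/(-13 + y) = 2*y/(-13 + y))
C(L) = 2/(-13 + L) (C(L) = (2*L/(-13 + L))/L = 2/(-13 + L))
√(R + C(Z)) = √(724201 + 2/(-13 - 380)) = √(724201 + 2/(-393)) = √(724201 + 2*(-1/393)) = √(724201 - 2/393) = √(284610991/393) = √111852119463/393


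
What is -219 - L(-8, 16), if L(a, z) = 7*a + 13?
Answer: -176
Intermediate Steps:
L(a, z) = 13 + 7*a
-219 - L(-8, 16) = -219 - (13 + 7*(-8)) = -219 - (13 - 56) = -219 - 1*(-43) = -219 + 43 = -176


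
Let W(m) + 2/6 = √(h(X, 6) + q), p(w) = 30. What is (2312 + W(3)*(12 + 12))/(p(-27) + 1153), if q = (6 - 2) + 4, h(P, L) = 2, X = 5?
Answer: 2304/1183 + 24*√10/1183 ≈ 2.0117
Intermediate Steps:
q = 8 (q = 4 + 4 = 8)
W(m) = -⅓ + √10 (W(m) = -⅓ + √(2 + 8) = -⅓ + √10)
(2312 + W(3)*(12 + 12))/(p(-27) + 1153) = (2312 + (-⅓ + √10)*(12 + 12))/(30 + 1153) = (2312 + (-⅓ + √10)*24)/1183 = (2312 + (-8 + 24*√10))*(1/1183) = (2304 + 24*√10)*(1/1183) = 2304/1183 + 24*√10/1183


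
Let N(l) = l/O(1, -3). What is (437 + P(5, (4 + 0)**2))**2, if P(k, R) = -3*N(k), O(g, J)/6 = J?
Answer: 6901129/36 ≈ 1.9170e+5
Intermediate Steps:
O(g, J) = 6*J
N(l) = -l/18 (N(l) = l/((6*(-3))) = l/(-18) = l*(-1/18) = -l/18)
P(k, R) = k/6 (P(k, R) = -(-1)*k/6 = k/6)
(437 + P(5, (4 + 0)**2))**2 = (437 + (1/6)*5)**2 = (437 + 5/6)**2 = (2627/6)**2 = 6901129/36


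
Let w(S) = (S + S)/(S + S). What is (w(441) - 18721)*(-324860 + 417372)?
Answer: -1731824640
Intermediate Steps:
w(S) = 1 (w(S) = (2*S)/((2*S)) = (2*S)*(1/(2*S)) = 1)
(w(441) - 18721)*(-324860 + 417372) = (1 - 18721)*(-324860 + 417372) = -18720*92512 = -1731824640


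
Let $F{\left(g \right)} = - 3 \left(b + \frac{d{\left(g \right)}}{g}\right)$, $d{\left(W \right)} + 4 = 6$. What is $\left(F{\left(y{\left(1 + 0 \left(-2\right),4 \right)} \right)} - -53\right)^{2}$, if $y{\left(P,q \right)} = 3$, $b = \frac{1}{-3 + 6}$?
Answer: $2500$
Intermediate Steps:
$d{\left(W \right)} = 2$ ($d{\left(W \right)} = -4 + 6 = 2$)
$b = \frac{1}{3} \approx 0.33333$
$F{\left(g \right)} = -1 - \frac{6}{g}$ ($F{\left(g \right)} = - 3 \left(\frac{1}{3} + \frac{2}{g}\right) = -1 - \frac{6}{g}$)
$\left(F{\left(y{\left(1 + 0 \left(-2\right),4 \right)} \right)} - -53\right)^{2} = \left(\frac{-6 - 3}{3} - -53\right)^{2} = \left(\frac{-6 - 3}{3} + 53\right)^{2} = \left(\frac{1}{3} \left(-9\right) + 53\right)^{2} = \left(-3 + 53\right)^{2} = 50^{2} = 2500$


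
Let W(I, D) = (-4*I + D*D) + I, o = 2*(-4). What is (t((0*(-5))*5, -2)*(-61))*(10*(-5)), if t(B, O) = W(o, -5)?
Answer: 149450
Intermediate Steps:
o = -8
W(I, D) = D² - 3*I (W(I, D) = (-4*I + D²) + I = (D² - 4*I) + I = D² - 3*I)
t(B, O) = 49 (t(B, O) = (-5)² - 3*(-8) = 25 + 24 = 49)
(t((0*(-5))*5, -2)*(-61))*(10*(-5)) = (49*(-61))*(10*(-5)) = -2989*(-50) = 149450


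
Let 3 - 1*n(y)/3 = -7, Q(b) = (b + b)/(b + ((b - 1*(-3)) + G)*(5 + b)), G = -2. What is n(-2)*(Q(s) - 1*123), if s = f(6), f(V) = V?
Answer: -305910/83 ≈ -3685.7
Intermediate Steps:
s = 6
Q(b) = 2*b/(b + (1 + b)*(5 + b)) (Q(b) = (b + b)/(b + ((b - 1*(-3)) - 2)*(5 + b)) = (2*b)/(b + ((b + 3) - 2)*(5 + b)) = (2*b)/(b + ((3 + b) - 2)*(5 + b)) = (2*b)/(b + (1 + b)*(5 + b)) = 2*b/(b + (1 + b)*(5 + b)))
n(y) = 30 (n(y) = 9 - 3*(-7) = 9 + 21 = 30)
n(-2)*(Q(s) - 1*123) = 30*(2*6/(5 + 6**2 + 7*6) - 1*123) = 30*(2*6/(5 + 36 + 42) - 123) = 30*(2*6/83 - 123) = 30*(2*6*(1/83) - 123) = 30*(12/83 - 123) = 30*(-10197/83) = -305910/83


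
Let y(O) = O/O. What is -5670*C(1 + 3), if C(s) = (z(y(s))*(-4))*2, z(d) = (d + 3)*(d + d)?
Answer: 362880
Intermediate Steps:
y(O) = 1
z(d) = 2*d*(3 + d) (z(d) = (3 + d)*(2*d) = 2*d*(3 + d))
C(s) = -64 (C(s) = ((2*1*(3 + 1))*(-4))*2 = ((2*1*4)*(-4))*2 = (8*(-4))*2 = -32*2 = -64)
-5670*C(1 + 3) = -5670*(-64) = 362880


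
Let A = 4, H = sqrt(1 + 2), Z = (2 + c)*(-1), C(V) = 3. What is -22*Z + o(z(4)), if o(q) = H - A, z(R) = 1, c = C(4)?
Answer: 106 + sqrt(3) ≈ 107.73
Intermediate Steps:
c = 3
Z = -5 (Z = (2 + 3)*(-1) = 5*(-1) = -5)
H = sqrt(3) ≈ 1.7320
o(q) = -4 + sqrt(3) (o(q) = sqrt(3) - 1*4 = sqrt(3) - 4 = -4 + sqrt(3))
-22*Z + o(z(4)) = -22*(-5) + (-4 + sqrt(3)) = 110 + (-4 + sqrt(3)) = 106 + sqrt(3)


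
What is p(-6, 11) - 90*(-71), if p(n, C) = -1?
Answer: 6389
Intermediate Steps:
p(-6, 11) - 90*(-71) = -1 - 90*(-71) = -1 + 6390 = 6389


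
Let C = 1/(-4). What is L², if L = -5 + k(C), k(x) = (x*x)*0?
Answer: 25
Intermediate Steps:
C = -¼ ≈ -0.25000
k(x) = 0 (k(x) = x²*0 = 0)
L = -5 (L = -5 + 0 = -5)
L² = (-5)² = 25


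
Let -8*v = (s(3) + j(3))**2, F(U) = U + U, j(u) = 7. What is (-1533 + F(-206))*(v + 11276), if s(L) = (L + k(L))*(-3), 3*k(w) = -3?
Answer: -175452615/8 ≈ -2.1932e+7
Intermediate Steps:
k(w) = -1 (k(w) = (1/3)*(-3) = -1)
s(L) = 3 - 3*L (s(L) = (L - 1)*(-3) = (-1 + L)*(-3) = 3 - 3*L)
F(U) = 2*U
v = -1/8 (v = -((3 - 3*3) + 7)**2/8 = -((3 - 9) + 7)**2/8 = -(-6 + 7)**2/8 = -1/8*1**2 = -1/8*1 = -1/8 ≈ -0.12500)
(-1533 + F(-206))*(v + 11276) = (-1533 + 2*(-206))*(-1/8 + 11276) = (-1533 - 412)*(90207/8) = -1945*90207/8 = -175452615/8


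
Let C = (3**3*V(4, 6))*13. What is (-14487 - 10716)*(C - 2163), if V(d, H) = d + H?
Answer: -33948441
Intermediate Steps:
V(d, H) = H + d
C = 3510 (C = (3**3*(6 + 4))*13 = (27*10)*13 = 270*13 = 3510)
(-14487 - 10716)*(C - 2163) = (-14487 - 10716)*(3510 - 2163) = -25203*1347 = -33948441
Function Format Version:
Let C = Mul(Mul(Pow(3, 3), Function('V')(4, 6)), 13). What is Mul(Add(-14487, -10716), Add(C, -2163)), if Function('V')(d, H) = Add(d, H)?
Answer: -33948441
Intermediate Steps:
Function('V')(d, H) = Add(H, d)
C = 3510 (C = Mul(Mul(Pow(3, 3), Add(6, 4)), 13) = Mul(Mul(27, 10), 13) = Mul(270, 13) = 3510)
Mul(Add(-14487, -10716), Add(C, -2163)) = Mul(Add(-14487, -10716), Add(3510, -2163)) = Mul(-25203, 1347) = -33948441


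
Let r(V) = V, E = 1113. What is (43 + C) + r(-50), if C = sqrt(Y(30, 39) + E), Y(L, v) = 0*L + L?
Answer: -7 + 3*sqrt(127) ≈ 26.808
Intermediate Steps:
Y(L, v) = L (Y(L, v) = 0 + L = L)
C = 3*sqrt(127) (C = sqrt(30 + 1113) = sqrt(1143) = 3*sqrt(127) ≈ 33.808)
(43 + C) + r(-50) = (43 + 3*sqrt(127)) - 50 = -7 + 3*sqrt(127)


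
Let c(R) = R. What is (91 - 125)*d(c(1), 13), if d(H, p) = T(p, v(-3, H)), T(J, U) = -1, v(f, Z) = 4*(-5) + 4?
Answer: 34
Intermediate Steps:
v(f, Z) = -16 (v(f, Z) = -20 + 4 = -16)
d(H, p) = -1
(91 - 125)*d(c(1), 13) = (91 - 125)*(-1) = -34*(-1) = 34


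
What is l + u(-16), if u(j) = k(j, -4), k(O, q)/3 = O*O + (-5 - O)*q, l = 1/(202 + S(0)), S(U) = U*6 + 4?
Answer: 131017/206 ≈ 636.00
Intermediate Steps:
S(U) = 4 + 6*U (S(U) = 6*U + 4 = 4 + 6*U)
l = 1/206 (l = 1/(202 + (4 + 6*0)) = 1/(202 + (4 + 0)) = 1/(202 + 4) = 1/206 ≈ 0.0048544)
k(O, q) = 3*O² + 3*q*(-5 - O) (k(O, q) = 3*(O*O + (-5 - O)*q) = 3*(O² + q*(-5 - O)) = 3*O² + 3*q*(-5 - O))
u(j) = 60 + 3*j² + 12*j (u(j) = -15*(-4) + 3*j² - 3*j*(-4) = 60 + 3*j² + 12*j)
l + u(-16) = 1/206 + (60 + 3*(-16)² + 12*(-16)) = 1/206 + (60 + 3*256 - 192) = 1/206 + (60 + 768 - 192) = 1/206 + 636 = 131017/206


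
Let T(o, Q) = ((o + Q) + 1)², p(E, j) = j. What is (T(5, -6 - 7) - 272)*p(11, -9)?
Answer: 2007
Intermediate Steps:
T(o, Q) = (1 + Q + o)² (T(o, Q) = ((Q + o) + 1)² = (1 + Q + o)²)
(T(5, -6 - 7) - 272)*p(11, -9) = ((1 + (-6 - 7) + 5)² - 272)*(-9) = ((1 - 13 + 5)² - 272)*(-9) = ((-7)² - 272)*(-9) = (49 - 272)*(-9) = -223*(-9) = 2007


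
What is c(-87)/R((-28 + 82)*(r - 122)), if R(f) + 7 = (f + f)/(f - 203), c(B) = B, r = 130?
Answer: 19923/739 ≈ 26.959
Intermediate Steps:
R(f) = -7 + 2*f/(-203 + f) (R(f) = -7 + (f + f)/(f - 203) = -7 + (2*f)/(-203 + f) = -7 + 2*f/(-203 + f))
c(-87)/R((-28 + 82)*(r - 122)) = -87*(-203 + (-28 + 82)*(130 - 122))/(1421 - 5*(-28 + 82)*(130 - 122)) = -87*(-203 + 54*8)/(1421 - 270*8) = -87*(-203 + 432)/(1421 - 5*432) = -87*229/(1421 - 2160) = -87/((1/229)*(-739)) = -87/(-739/229) = -87*(-229/739) = 19923/739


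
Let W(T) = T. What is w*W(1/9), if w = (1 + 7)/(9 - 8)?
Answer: 8/9 ≈ 0.88889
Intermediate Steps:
w = 8 (w = 8/1 = 8*1 = 8)
w*W(1/9) = 8/9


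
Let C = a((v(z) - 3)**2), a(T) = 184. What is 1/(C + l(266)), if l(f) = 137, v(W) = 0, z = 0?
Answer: 1/321 ≈ 0.0031153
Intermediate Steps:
C = 184
1/(C + l(266)) = 1/(184 + 137) = 1/321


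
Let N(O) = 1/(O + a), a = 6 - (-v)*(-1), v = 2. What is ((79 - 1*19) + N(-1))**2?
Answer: 32761/9 ≈ 3640.1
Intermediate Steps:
a = 4 (a = 6 - (-1*2)*(-1) = 6 - (-2)*(-1) = 6 - 1*2 = 6 - 2 = 4)
N(O) = 1/(4 + O) (N(O) = 1/(O + 4) = 1/(4 + O))
((79 - 1*19) + N(-1))**2 = ((79 - 1*19) + 1/(4 - 1))**2 = ((79 - 19) + 1/3)**2 = (60 + 1/3)**2 = (181/3)**2 = 32761/9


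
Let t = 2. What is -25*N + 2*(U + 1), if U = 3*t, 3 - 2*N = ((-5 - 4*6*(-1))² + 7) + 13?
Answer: 4739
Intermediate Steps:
N = -189 (N = 3/2 - (((-5 - 4*6*(-1))² + 7) + 13)/2 = 3/2 - (((-5 - 24*(-1))² + 7) + 13)/2 = 3/2 - (((-5 + 24)² + 7) + 13)/2 = 3/2 - ((19² + 7) + 13)/2 = 3/2 - ((361 + 7) + 13)/2 = 3/2 - (368 + 13)/2 = 3/2 - ½*381 = 3/2 - 381/2 = -189)
U = 6 (U = 3*2 = 6)
-25*N + 2*(U + 1) = -25*(-189) + 2*(6 + 1) = 4725 + 2*7 = 4725 + 14 = 4739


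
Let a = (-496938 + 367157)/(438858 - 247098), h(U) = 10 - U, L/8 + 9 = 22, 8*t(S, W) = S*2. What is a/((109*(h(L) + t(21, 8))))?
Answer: 129781/1855038300 ≈ 6.9961e-5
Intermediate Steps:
t(S, W) = S/4 (t(S, W) = (S*2)/8 = (2*S)/8 = S/4)
L = 104 (L = -72 + 8*22 = -72 + 176 = 104)
a = -129781/191760 ≈ -0.67679
a/((109*(h(L) + t(21, 8)))) = -129781*1/(109*((10 - 1*104) + (¼)*21))/191760 = -129781*1/(109*((10 - 104) + 21/4))/191760 = -129781*1/(109*(-94 + 21/4))/191760 = -129781/(191760*(109*(-355/4))) = -129781/(191760*(-38695/4)) = -129781/191760*(-4/38695) = 129781/1855038300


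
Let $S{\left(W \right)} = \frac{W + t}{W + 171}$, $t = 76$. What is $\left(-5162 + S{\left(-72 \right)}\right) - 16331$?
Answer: $- \frac{2127803}{99} \approx -21493.0$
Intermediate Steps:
$S{\left(W \right)} = \frac{76 + W}{171 + W}$ ($S{\left(W \right)} = \frac{W + 76}{W + 171} = \frac{76 + W}{171 + W}$)
$\left(-5162 + S{\left(-72 \right)}\right) - 16331 = \left(-5162 + \frac{76 - 72}{171 - 72}\right) - 16331 = \left(-5162 + \frac{1}{99} \cdot 4\right) - 16331 = \left(-5162 + \frac{4}{99}\right) - 16331 = - \frac{511034}{99} - 16331 = - \frac{2127803}{99}$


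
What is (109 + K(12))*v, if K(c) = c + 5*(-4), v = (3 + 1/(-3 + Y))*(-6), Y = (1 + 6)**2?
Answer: -42117/23 ≈ -1831.2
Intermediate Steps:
Y = 49 (Y = 7**2 = 49)
v = -417/23 (v = (3 + 1/(-3 + 49))*(-6) = (3 + 1/46)*(-6) = (139/46)*(-6) = -417/23 ≈ -18.130)
K(c) = -20 + c (K(c) = c - 20 = -20 + c)
(109 + K(12))*v = (109 + (-20 + 12))*(-417/23) = (109 - 8)*(-417/23) = 101*(-417/23) = -42117/23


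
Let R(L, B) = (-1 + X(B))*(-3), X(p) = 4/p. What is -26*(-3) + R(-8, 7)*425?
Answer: 4371/7 ≈ 624.43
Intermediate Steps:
R(L, B) = 3 - 12/B (R(L, B) = (-1 + 4/B)*(-3) = 3 - 12/B)
-26*(-3) + R(-8, 7)*425 = -26*(-3) + (3 - 12/7)*425 = 78 + (3 - 12*⅐)*425 = 78 + (3 - 12/7)*425 = 78 + (9/7)*425 = 78 + 3825/7 = 4371/7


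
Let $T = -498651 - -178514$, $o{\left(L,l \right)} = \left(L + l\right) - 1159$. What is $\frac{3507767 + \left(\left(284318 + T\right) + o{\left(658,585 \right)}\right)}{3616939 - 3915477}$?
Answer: $- \frac{1736016}{149269} \approx -11.63$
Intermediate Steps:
$o{\left(L,l \right)} = -1159 + L + l$
$T = -320137$ ($T = -498651 + 178514 = -320137$)
$\frac{3507767 + \left(\left(284318 + T\right) + o{\left(658,585 \right)}\right)}{3616939 - 3915477} = \frac{3507767 + \left(\left(284318 - 320137\right) + \left(-1159 + 658 + 585\right)\right)}{3616939 - 3915477} = \frac{3507767 + \left(-35819 + 84\right)}{-298538} = \left(3507767 - 35735\right) \left(- \frac{1}{298538}\right) = 3472032 \left(- \frac{1}{298538}\right) = - \frac{1736016}{149269}$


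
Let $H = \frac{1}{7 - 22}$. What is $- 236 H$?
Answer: $\frac{236}{15} \approx 15.733$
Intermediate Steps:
$H = - \frac{1}{15}$ ($H = \frac{1}{-15} = - \frac{1}{15} \approx -0.066667$)
$- 236 H = \left(-236\right) \left(- \frac{1}{15}\right) = \frac{236}{15}$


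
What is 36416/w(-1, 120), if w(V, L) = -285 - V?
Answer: -9104/71 ≈ -128.23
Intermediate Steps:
36416/w(-1, 120) = 36416/(-285 - 1*(-1)) = 36416/(-285 + 1) = 36416/(-284) = 36416*(-1/284) = -9104/71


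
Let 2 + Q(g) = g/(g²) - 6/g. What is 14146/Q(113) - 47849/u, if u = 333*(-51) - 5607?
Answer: -1093909597/158130 ≈ -6917.8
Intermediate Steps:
u = -22590 (u = -16983 - 5607 = -22590)
Q(g) = -2 - 5/g (Q(g) = -2 + (g/(g²) - 6/g) = -2 + (g/g² - 6/g) = -2 + (1/g - 6/g) = -2 - 5/g)
14146/Q(113) - 47849/u = 14146/(-2 - 5/113) - 47849/(-22590) = 14146/(-2 - 5*1/113) - 47849*(-1/22590) = 14146/(-2 - 5/113) + 47849/22590 = 14146/(-231/113) + 47849/22590 = 14146*(-113/231) + 47849/22590 = -145318/21 + 47849/22590 = -1093909597/158130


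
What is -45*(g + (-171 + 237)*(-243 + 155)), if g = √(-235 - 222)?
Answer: 261360 - 45*I*√457 ≈ 2.6136e+5 - 961.99*I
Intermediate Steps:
g = I*√457 (g = √(-457) = I*√457 ≈ 21.378*I)
-45*(g + (-171 + 237)*(-243 + 155)) = -45*(I*√457 + (-171 + 237)*(-243 + 155)) = -45*(I*√457 + 66*(-88)) = -45*(I*√457 - 5808) = -45*(-5808 + I*√457) = 261360 - 45*I*√457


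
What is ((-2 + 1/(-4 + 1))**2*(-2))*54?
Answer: -588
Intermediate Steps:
((-2 + 1/(-4 + 1))**2*(-2))*54 = ((-2 + 1/(-3))**2*(-2))*54 = ((-2 - 1/3)**2*(-2))*54 = ((-7/3)**2*(-2))*54 = ((49/9)*(-2))*54 = -98/9*54 = -588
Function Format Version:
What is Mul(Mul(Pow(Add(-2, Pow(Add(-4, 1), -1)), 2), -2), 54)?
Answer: -588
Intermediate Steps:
Mul(Mul(Pow(Add(-2, Pow(Add(-4, 1), -1)), 2), -2), 54) = Mul(Mul(Pow(Add(-2, Pow(-3, -1)), 2), -2), 54) = Mul(Mul(Pow(Add(-2, Rational(-1, 3)), 2), -2), 54) = Mul(Mul(Pow(Rational(-7, 3), 2), -2), 54) = Mul(Mul(Rational(49, 9), -2), 54) = Mul(Rational(-98, 9), 54) = -588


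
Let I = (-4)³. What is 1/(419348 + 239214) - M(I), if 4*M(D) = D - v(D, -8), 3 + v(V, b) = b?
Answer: 17451895/1317124 ≈ 13.250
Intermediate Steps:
v(V, b) = -3 + b
I = -64
M(D) = 11/4 + D/4 (M(D) = (D - (-3 - 8))/4 = (D - 1*(-11))/4 = (D + 11)/4 = (11 + D)/4 = 11/4 + D/4)
1/(419348 + 239214) - M(I) = 1/(419348 + 239214) - (11/4 + (¼)*(-64)) = 1/658562 - (11/4 - 16) = 1/658562 - 1*(-53/4) = 1/658562 + 53/4 = 17451895/1317124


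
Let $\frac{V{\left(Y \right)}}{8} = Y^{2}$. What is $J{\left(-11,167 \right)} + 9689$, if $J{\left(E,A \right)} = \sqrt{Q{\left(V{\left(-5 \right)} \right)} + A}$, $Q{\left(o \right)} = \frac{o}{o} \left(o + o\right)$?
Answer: $9689 + 9 \sqrt{7} \approx 9712.8$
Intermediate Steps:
$V{\left(Y \right)} = 8 Y^{2}$
$Q{\left(o \right)} = 2 o$ ($Q{\left(o \right)} = 1 \cdot 2 o = 2 o$)
$J{\left(E,A \right)} = \sqrt{400 + A}$ ($J{\left(E,A \right)} = \sqrt{2 \cdot 8 \left(-5\right)^{2} + A} = \sqrt{2 \cdot 8 \cdot 25 + A} = \sqrt{2 \cdot 200 + A} = \sqrt{400 + A}$)
$J{\left(-11,167 \right)} + 9689 = \sqrt{400 + 167} + 9689 = \sqrt{567} + 9689 = 9 \sqrt{7} + 9689 = 9689 + 9 \sqrt{7}$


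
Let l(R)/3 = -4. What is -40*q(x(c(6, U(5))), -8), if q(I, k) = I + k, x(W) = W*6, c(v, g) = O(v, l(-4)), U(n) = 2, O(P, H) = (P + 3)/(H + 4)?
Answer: 590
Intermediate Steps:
l(R) = -12 (l(R) = 3*(-4) = -12)
O(P, H) = (3 + P)/(4 + H)
c(v, g) = -3/8 - v/8 (c(v, g) = (3 + v)/(4 - 12) = (3 + v)/(-8) = -(3 + v)/8 = -3/8 - v/8)
x(W) = 6*W
-40*q(x(c(6, U(5))), -8) = -40*(6*(-3/8 - ⅛*6) - 8) = -40*(6*(-3/8 - ¾) - 8) = -40*(6*(-9/8) - 8) = -40*(-27/4 - 8) = -40*(-59/4) = 590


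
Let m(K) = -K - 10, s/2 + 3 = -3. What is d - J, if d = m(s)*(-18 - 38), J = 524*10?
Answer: -5352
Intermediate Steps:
J = 5240
s = -12 (s = -6 + 2*(-3) = -6 - 6 = -12)
m(K) = -10 - K
d = -112 (d = (-10 - 1*(-12))*(-18 - 38) = (-10 + 12)*(-56) = 2*(-56) = -112)
d - J = -112 - 1*5240 = -112 - 5240 = -5352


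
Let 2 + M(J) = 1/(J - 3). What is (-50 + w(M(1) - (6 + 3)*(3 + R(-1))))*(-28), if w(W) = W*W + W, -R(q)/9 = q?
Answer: -337393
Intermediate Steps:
R(q) = -9*q
M(J) = -2 + 1/(-3 + J) (M(J) = -2 + 1/(J - 3) = -2 + 1/(-3 + J))
w(W) = W + W² (w(W) = W² + W = W + W²)
(-50 + w(M(1) - (6 + 3)*(3 + R(-1))))*(-28) = (-50 + ((7 - 2*1)/(-3 + 1) - (6 + 3)*(3 - 9*(-1)))*(1 + ((7 - 2*1)/(-3 + 1) - (6 + 3)*(3 - 9*(-1)))))*(-28) = (-50 + ((7 - 2)/(-2) - 9*(3 + 9))*(1 + ((7 - 2)/(-2) - 9*(3 + 9))))*(-28) = (-50 + (-½*5 - 9*12)*(1 + (-½*5 - 9*12)))*(-28) = (-50 + (-5/2 - 1*108)*(1 + (-5/2 - 1*108)))*(-28) = (-50 + (-5/2 - 108)*(1 + (-5/2 - 108)))*(-28) = (-50 - 221*(1 - 221/2)/2)*(-28) = (-50 - 221/2*(-219/2))*(-28) = (-50 + 48399/4)*(-28) = (48199/4)*(-28) = -337393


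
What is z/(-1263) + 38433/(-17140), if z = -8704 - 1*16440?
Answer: 382427281/21647820 ≈ 17.666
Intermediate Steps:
z = -25144 (z = -8704 - 16440 = -25144)
z/(-1263) + 38433/(-17140) = -25144/(-1263) + 38433/(-17140) = -25144*(-1/1263) + 38433*(-1/17140) = 25144/1263 - 38433/17140 = 382427281/21647820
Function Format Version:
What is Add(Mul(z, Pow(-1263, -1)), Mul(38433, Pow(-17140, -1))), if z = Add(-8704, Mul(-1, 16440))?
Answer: Rational(382427281, 21647820) ≈ 17.666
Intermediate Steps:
z = -25144 (z = Add(-8704, -16440) = -25144)
Add(Mul(z, Pow(-1263, -1)), Mul(38433, Pow(-17140, -1))) = Add(Mul(-25144, Pow(-1263, -1)), Mul(38433, Pow(-17140, -1))) = Add(Mul(-25144, Rational(-1, 1263)), Mul(38433, Rational(-1, 17140))) = Add(Rational(25144, 1263), Rational(-38433, 17140)) = Rational(382427281, 21647820)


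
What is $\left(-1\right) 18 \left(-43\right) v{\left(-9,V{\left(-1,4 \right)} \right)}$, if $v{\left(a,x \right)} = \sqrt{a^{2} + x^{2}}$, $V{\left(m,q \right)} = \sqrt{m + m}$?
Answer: $774 \sqrt{79} \approx 6879.5$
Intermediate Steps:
$V{\left(m,q \right)} = \sqrt{2} \sqrt{m}$ ($V{\left(m,q \right)} = \sqrt{2 m} = \sqrt{2} \sqrt{m}$)
$\left(-1\right) 18 \left(-43\right) v{\left(-9,V{\left(-1,4 \right)} \right)} = \left(-1\right) 18 \left(-43\right) \sqrt{\left(-9\right)^{2} + \left(\sqrt{2} \sqrt{-1}\right)^{2}} = \left(-18\right) \left(-43\right) \sqrt{81 + \left(\sqrt{2} i\right)^{2}} = 774 \sqrt{81 + \left(i \sqrt{2}\right)^{2}} = 774 \sqrt{81 - 2} = 774 \sqrt{79}$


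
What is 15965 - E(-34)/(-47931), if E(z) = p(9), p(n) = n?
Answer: 255072808/15977 ≈ 15965.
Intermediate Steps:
E(z) = 9
15965 - E(-34)/(-47931) = 15965 - 9/(-47931) = 15965 - 9*(-1)/47931 = 15965 - 1*(-3/15977) = 15965 + 3/15977 = 255072808/15977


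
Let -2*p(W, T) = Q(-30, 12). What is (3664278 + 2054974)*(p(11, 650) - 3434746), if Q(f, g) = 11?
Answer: -19644209385878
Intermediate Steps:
p(W, T) = -11/2 (p(W, T) = -½*11 = -11/2)
(3664278 + 2054974)*(p(11, 650) - 3434746) = (3664278 + 2054974)*(-11/2 - 3434746) = 5719252*(-6869503/2) = -19644209385878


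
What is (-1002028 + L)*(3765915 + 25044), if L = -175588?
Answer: -4464293973744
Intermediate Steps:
(-1002028 + L)*(3765915 + 25044) = (-1002028 - 175588)*(3765915 + 25044) = -1177616*3790959 = -4464293973744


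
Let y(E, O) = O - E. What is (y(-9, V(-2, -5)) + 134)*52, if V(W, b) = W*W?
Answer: 7644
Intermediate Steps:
V(W, b) = W**2
(y(-9, V(-2, -5)) + 134)*52 = (((-2)**2 - 1*(-9)) + 134)*52 = ((4 + 9) + 134)*52 = (13 + 134)*52 = 147*52 = 7644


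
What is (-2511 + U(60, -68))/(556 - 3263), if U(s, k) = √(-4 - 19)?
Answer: 2511/2707 - I*√23/2707 ≈ 0.9276 - 0.0017716*I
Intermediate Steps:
U(s, k) = I*√23 (U(s, k) = √(-23) = I*√23)
(-2511 + U(60, -68))/(556 - 3263) = (-2511 + I*√23)/(556 - 3263) = (-2511 + I*√23)/(-2707) = (-2511 + I*√23)*(-1/2707) = 2511/2707 - I*√23/2707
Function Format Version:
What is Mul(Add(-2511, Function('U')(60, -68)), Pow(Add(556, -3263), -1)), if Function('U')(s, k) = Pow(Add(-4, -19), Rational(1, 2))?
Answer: Add(Rational(2511, 2707), Mul(Rational(-1, 2707), I, Pow(23, Rational(1, 2)))) ≈ Add(0.92760, Mul(-0.0017716, I))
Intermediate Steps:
Function('U')(s, k) = Mul(I, Pow(23, Rational(1, 2))) (Function('U')(s, k) = Pow(-23, Rational(1, 2)) = Mul(I, Pow(23, Rational(1, 2))))
Mul(Add(-2511, Function('U')(60, -68)), Pow(Add(556, -3263), -1)) = Mul(Add(-2511, Mul(I, Pow(23, Rational(1, 2)))), Pow(Add(556, -3263), -1)) = Mul(Add(-2511, Mul(I, Pow(23, Rational(1, 2)))), Pow(-2707, -1)) = Mul(Add(-2511, Mul(I, Pow(23, Rational(1, 2)))), Rational(-1, 2707)) = Add(Rational(2511, 2707), Mul(Rational(-1, 2707), I, Pow(23, Rational(1, 2))))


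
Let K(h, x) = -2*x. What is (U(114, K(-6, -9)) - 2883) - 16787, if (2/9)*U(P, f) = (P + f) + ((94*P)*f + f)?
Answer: 849001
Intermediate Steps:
U(P, f) = 9*f + 9*P/2 + 423*P*f (U(P, f) = 9*((P + f) + ((94*P)*f + f))/2 = 9*((P + f) + (94*P*f + f))/2 = 9*((P + f) + (f + 94*P*f))/2 = 9*(P + 2*f + 94*P*f)/2 = 9*f + 9*P/2 + 423*P*f)
(U(114, K(-6, -9)) - 2883) - 16787 = ((9*(-2*(-9)) + (9/2)*114 + 423*114*(-2*(-9))) - 2883) - 16787 = ((9*18 + 513 + 423*114*18) - 2883) - 16787 = ((162 + 513 + 867996) - 2883) - 16787 = (868671 - 2883) - 16787 = 865788 - 16787 = 849001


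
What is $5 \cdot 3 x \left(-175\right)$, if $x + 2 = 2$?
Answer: $0$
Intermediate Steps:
$x = 0$ ($x = -2 + 2 = 0$)
$5 \cdot 3 x \left(-175\right) = 5 \cdot 3 \cdot 0 \left(-175\right) = 15 \cdot 0 \left(-175\right) = 0 \left(-175\right) = 0$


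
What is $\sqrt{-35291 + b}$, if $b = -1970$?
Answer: $i \sqrt{37261} \approx 193.03 i$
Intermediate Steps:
$\sqrt{-35291 + b} = \sqrt{-35291 - 1970} = \sqrt{-37261} = i \sqrt{37261}$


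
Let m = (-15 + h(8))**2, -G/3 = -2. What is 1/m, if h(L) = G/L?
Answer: 16/3249 ≈ 0.0049246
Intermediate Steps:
G = 6 (G = -3*(-2) = 6)
h(L) = 6/L
m = 3249/16 (m = (-15 + 6/8)**2 = (-15 + 6*(1/8))**2 = (-15 + 3/4)**2 = (-57/4)**2 = 3249/16 ≈ 203.06)
1/m = 1/(3249/16) = 16/3249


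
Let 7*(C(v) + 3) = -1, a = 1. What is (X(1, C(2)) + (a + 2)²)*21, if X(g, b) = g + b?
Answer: 144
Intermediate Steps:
C(v) = -22/7 (C(v) = -3 + (⅐)*(-1) = -3 - ⅐ = -22/7)
X(g, b) = b + g
(X(1, C(2)) + (a + 2)²)*21 = ((-22/7 + 1) + (1 + 2)²)*21 = (-15/7 + 3²)*21 = (-15/7 + 9)*21 = (48/7)*21 = 144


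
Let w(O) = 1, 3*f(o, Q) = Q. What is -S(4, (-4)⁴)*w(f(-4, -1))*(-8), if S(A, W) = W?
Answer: 2048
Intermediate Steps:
f(o, Q) = Q/3
-S(4, (-4)⁴)*w(f(-4, -1))*(-8) = -(-4)⁴*1*(-8) = -256*1*(-8) = -256*(-8) = -1*(-2048) = 2048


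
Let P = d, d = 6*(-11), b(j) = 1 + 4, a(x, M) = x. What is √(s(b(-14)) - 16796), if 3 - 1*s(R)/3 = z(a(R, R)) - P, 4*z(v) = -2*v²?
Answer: I*√67790/2 ≈ 130.18*I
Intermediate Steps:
z(v) = -v²/2 (z(v) = (-2*v²)/4 = -v²/2)
b(j) = 5
d = -66
P = -66
s(R) = -189 + 3*R²/2 (s(R) = 9 - 3*(-R²/2 - 1*(-66)) = 9 - 3*(-R²/2 + 66) = 9 - 3*(66 - R²/2) = 9 + (-198 + 3*R²/2) = -189 + 3*R²/2)
√(s(b(-14)) - 16796) = √((-189 + (3/2)*5²) - 16796) = √((-189 + (3/2)*25) - 16796) = √((-189 + 75/2) - 16796) = √(-303/2 - 16796) = √(-33895/2) = I*√67790/2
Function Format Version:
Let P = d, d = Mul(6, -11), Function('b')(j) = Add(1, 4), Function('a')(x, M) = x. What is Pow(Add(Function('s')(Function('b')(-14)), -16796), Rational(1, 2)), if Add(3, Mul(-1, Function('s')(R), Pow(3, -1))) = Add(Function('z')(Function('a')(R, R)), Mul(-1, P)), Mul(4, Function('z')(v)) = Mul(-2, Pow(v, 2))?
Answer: Mul(Rational(1, 2), I, Pow(67790, Rational(1, 2))) ≈ Mul(130.18, I)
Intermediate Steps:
Function('z')(v) = Mul(Rational(-1, 2), Pow(v, 2)) (Function('z')(v) = Mul(Rational(1, 4), Mul(-2, Pow(v, 2))) = Mul(Rational(-1, 2), Pow(v, 2)))
Function('b')(j) = 5
d = -66
P = -66
Function('s')(R) = Add(-189, Mul(Rational(3, 2), Pow(R, 2))) (Function('s')(R) = Add(9, Mul(-3, Add(Mul(Rational(-1, 2), Pow(R, 2)), Mul(-1, -66)))) = Add(9, Mul(-3, Add(Mul(Rational(-1, 2), Pow(R, 2)), 66))) = Add(9, Mul(-3, Add(66, Mul(Rational(-1, 2), Pow(R, 2))))) = Add(9, Add(-198, Mul(Rational(3, 2), Pow(R, 2)))) = Add(-189, Mul(Rational(3, 2), Pow(R, 2))))
Pow(Add(Function('s')(Function('b')(-14)), -16796), Rational(1, 2)) = Pow(Add(Add(-189, Mul(Rational(3, 2), Pow(5, 2))), -16796), Rational(1, 2)) = Pow(Add(Add(-189, Mul(Rational(3, 2), 25)), -16796), Rational(1, 2)) = Pow(Add(Add(-189, Rational(75, 2)), -16796), Rational(1, 2)) = Pow(Add(Rational(-303, 2), -16796), Rational(1, 2)) = Pow(Rational(-33895, 2), Rational(1, 2)) = Mul(Rational(1, 2), I, Pow(67790, Rational(1, 2)))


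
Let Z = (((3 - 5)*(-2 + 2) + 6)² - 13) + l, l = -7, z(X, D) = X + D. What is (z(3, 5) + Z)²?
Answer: 576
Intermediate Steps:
z(X, D) = D + X
Z = 16 (Z = (((3 - 5)*(-2 + 2) + 6)² - 13) - 7 = ((-2*0 + 6)² - 13) - 7 = ((0 + 6)² - 13) - 7 = (6² - 13) - 7 = (36 - 13) - 7 = 23 - 7 = 16)
(z(3, 5) + Z)² = ((5 + 3) + 16)² = (8 + 16)² = 24² = 576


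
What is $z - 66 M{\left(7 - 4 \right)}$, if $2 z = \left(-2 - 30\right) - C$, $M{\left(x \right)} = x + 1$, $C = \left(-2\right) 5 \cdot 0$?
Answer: $-280$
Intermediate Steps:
$C = 0$ ($C = \left(-10\right) 0 = 0$)
$M{\left(x \right)} = 1 + x$
$z = -16$ ($z = \frac{\left(-2 - 30\right) - 0}{2} = \frac{\left(-2 - 30\right) + 0}{2} = \frac{-32 + 0}{2} = \frac{1}{2} \left(-32\right) = -16$)
$z - 66 M{\left(7 - 4 \right)} = -16 - 66 \left(1 + \left(7 - 4\right)\right) = -16 - 66 \left(1 + 3\right) = -16 - 264 = -280$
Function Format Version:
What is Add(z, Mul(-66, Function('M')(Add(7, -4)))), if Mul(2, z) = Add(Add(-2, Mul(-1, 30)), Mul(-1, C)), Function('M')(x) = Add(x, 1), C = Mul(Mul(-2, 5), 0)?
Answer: -280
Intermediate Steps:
C = 0 (C = Mul(-10, 0) = 0)
Function('M')(x) = Add(1, x)
z = -16 (z = Mul(Rational(1, 2), Add(Add(-2, Mul(-1, 30)), Mul(-1, 0))) = Mul(Rational(1, 2), Add(Add(-2, -30), 0)) = Mul(Rational(1, 2), Add(-32, 0)) = Mul(Rational(1, 2), -32) = -16)
Add(z, Mul(-66, Function('M')(Add(7, -4)))) = Add(-16, Mul(-66, Add(1, Add(7, -4)))) = Add(-16, Mul(-66, Add(1, 3))) = Add(-16, Mul(-66, 4)) = Add(-16, -264) = -280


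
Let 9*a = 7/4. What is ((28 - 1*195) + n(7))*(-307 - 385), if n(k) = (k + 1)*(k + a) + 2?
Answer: 669164/9 ≈ 74352.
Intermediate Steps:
a = 7/36 (a = (7/4)/9 = (7*(1/4))/9 = (1/9)*(7/4) = 7/36 ≈ 0.19444)
n(k) = 2 + (1 + k)*(7/36 + k) (n(k) = (k + 1)*(k + 7/36) + 2 = (1 + k)*(7/36 + k) + 2 = 2 + (1 + k)*(7/36 + k))
((28 - 1*195) + n(7))*(-307 - 385) = ((28 - 1*195) + (79/36 + 7**2 + (43/36)*7))*(-307 - 385) = ((28 - 195) + (79/36 + 49 + 301/36))*(-692) = (-167 + 536/9)*(-692) = -967/9*(-692) = 669164/9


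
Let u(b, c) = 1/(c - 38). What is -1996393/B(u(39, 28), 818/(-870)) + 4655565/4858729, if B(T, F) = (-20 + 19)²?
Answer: -9699927908932/4858729 ≈ -1.9964e+6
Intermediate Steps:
u(b, c) = 1/(-38 + c)
B(T, F) = 1 (B(T, F) = (-1)² = 1)
-1996393/B(u(39, 28), 818/(-870)) + 4655565/4858729 = -1996393/1 + 4655565/4858729 = -1996393*1 + 4655565*(1/4858729) = -1996393 + 4655565/4858729 = -9699927908932/4858729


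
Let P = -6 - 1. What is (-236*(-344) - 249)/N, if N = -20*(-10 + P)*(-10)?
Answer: -16187/680 ≈ -23.804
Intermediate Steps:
P = -7
N = -3400 (N = -20*(-10 - 7)*(-10) = -(-340)*(-10) = -20*170 = -3400)
(-236*(-344) - 249)/N = (-236*(-344) - 249)/(-3400) = (81184 - 249)*(-1/3400) = 80935*(-1/3400) = -16187/680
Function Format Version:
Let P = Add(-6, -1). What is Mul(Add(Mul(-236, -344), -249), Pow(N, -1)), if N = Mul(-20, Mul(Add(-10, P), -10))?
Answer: Rational(-16187, 680) ≈ -23.804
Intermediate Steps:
P = -7
N = -3400 (N = Mul(-20, Mul(Add(-10, -7), -10)) = Mul(-20, Mul(-17, -10)) = Mul(-20, 170) = -3400)
Mul(Add(Mul(-236, -344), -249), Pow(N, -1)) = Mul(Add(Mul(-236, -344), -249), Pow(-3400, -1)) = Mul(Add(81184, -249), Rational(-1, 3400)) = Mul(80935, Rational(-1, 3400)) = Rational(-16187, 680)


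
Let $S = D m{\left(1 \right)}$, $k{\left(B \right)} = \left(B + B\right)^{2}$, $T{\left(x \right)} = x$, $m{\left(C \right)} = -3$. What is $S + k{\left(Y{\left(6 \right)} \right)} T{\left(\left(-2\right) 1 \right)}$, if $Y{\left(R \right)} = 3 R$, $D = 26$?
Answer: $-2670$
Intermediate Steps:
$k{\left(B \right)} = 4 B^{2}$ ($k{\left(B \right)} = \left(2 B\right)^{2} = 4 B^{2}$)
$S = -78$ ($S = 26 \left(-3\right) = -78$)
$S + k{\left(Y{\left(6 \right)} \right)} T{\left(\left(-2\right) 1 \right)} = -78 + 4 \left(3 \cdot 6\right)^{2} \left(\left(-2\right) 1\right) = -78 + 4 \cdot 18^{2} \left(-2\right) = -78 + 4 \cdot 324 \left(-2\right) = -78 + 1296 \left(-2\right) = -78 - 2592 = -2670$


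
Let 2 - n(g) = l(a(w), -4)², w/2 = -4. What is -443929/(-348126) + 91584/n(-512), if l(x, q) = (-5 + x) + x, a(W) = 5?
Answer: -31872561217/8006898 ≈ -3980.6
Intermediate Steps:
w = -8 (w = 2*(-4) = -8)
l(x, q) = -5 + 2*x
n(g) = -23 (n(g) = 2 - (-5 + 2*5)² = 2 - (-5 + 10)² = 2 - 1*5² = 2 - 1*25 = 2 - 25 = -23)
-443929/(-348126) + 91584/n(-512) = -443929/(-348126) + 91584/(-23) = -443929*(-1/348126) + 91584*(-1/23) = 443929/348126 - 91584/23 = -31872561217/8006898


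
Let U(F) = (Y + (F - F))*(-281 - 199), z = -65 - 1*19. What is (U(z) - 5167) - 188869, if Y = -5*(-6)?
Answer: -208436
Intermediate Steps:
Y = 30
z = -84 (z = -65 - 19 = -84)
U(F) = -14400 (U(F) = (30 + (F - F))*(-281 - 199) = (30 + 0)*(-480) = 30*(-480) = -14400)
(U(z) - 5167) - 188869 = (-14400 - 5167) - 188869 = -19567 - 188869 = -208436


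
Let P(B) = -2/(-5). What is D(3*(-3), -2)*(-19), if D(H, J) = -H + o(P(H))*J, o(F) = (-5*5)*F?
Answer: -551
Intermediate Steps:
P(B) = ⅖ (P(B) = -2*(-⅕) = ⅖)
o(F) = -25*F
D(H, J) = -H - 10*J (D(H, J) = -H + (-25*⅖)*J = -H - 10*J)
D(3*(-3), -2)*(-19) = (-3*(-3) - 10*(-2))*(-19) = (-1*(-9) + 20)*(-19) = (9 + 20)*(-19) = 29*(-19) = -551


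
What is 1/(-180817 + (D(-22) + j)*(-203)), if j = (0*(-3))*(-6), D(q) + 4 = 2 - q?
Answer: -1/184877 ≈ -5.4090e-6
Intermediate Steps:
D(q) = -2 - q (D(q) = -4 + (2 - q) = -2 - q)
j = 0 (j = 0*(-6) = 0)
1/(-180817 + (D(-22) + j)*(-203)) = 1/(-180817 + ((-2 - 1*(-22)) + 0)*(-203)) = 1/(-180817 + ((-2 + 22) + 0)*(-203)) = 1/(-180817 + (20 + 0)*(-203)) = 1/(-180817 + 20*(-203)) = 1/(-180817 - 4060) = 1/(-184877) = -1/184877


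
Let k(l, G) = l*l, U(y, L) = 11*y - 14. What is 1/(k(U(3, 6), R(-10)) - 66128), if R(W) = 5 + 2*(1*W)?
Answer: -1/65767 ≈ -1.5205e-5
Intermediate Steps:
U(y, L) = -14 + 11*y
R(W) = 5 + 2*W
k(l, G) = l**2
1/(k(U(3, 6), R(-10)) - 66128) = 1/((-14 + 11*3)**2 - 66128) = 1/((-14 + 33)**2 - 66128) = 1/(19**2 - 66128) = 1/(361 - 66128) = 1/(-65767) = -1/65767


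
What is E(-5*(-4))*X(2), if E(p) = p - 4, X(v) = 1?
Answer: 16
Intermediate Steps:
E(p) = -4 + p
E(-5*(-4))*X(2) = (-4 - 5*(-4))*1 = (-4 + 20)*1 = 16*1 = 16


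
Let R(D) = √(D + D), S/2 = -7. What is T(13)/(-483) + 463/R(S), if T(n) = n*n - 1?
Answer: -8/23 - 463*I*√7/14 ≈ -0.34783 - 87.499*I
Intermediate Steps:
S = -14 (S = 2*(-7) = -14)
R(D) = √2*√D (R(D) = √(2*D) = √2*√D)
T(n) = -1 + n² (T(n) = n² - 1 = -1 + n²)
T(13)/(-483) + 463/R(S) = (-1 + 13²)/(-483) + 463/((√2*√(-14))) = (-1 + 169)*(-1/483) + 463/((√2*(I*√14))) = 168*(-1/483) + 463/((2*I*√7)) = -8/23 + 463*(-I*√7/14) = -8/23 - 463*I*√7/14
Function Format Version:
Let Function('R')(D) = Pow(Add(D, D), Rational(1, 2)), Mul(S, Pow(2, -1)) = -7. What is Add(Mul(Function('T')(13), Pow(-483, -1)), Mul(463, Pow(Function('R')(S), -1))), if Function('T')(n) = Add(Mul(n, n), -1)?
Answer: Add(Rational(-8, 23), Mul(Rational(-463, 14), I, Pow(7, Rational(1, 2)))) ≈ Add(-0.34783, Mul(-87.499, I))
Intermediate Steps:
S = -14 (S = Mul(2, -7) = -14)
Function('R')(D) = Mul(Pow(2, Rational(1, 2)), Pow(D, Rational(1, 2))) (Function('R')(D) = Pow(Mul(2, D), Rational(1, 2)) = Mul(Pow(2, Rational(1, 2)), Pow(D, Rational(1, 2))))
Function('T')(n) = Add(-1, Pow(n, 2)) (Function('T')(n) = Add(Pow(n, 2), -1) = Add(-1, Pow(n, 2)))
Add(Mul(Function('T')(13), Pow(-483, -1)), Mul(463, Pow(Function('R')(S), -1))) = Add(Mul(Add(-1, Pow(13, 2)), Pow(-483, -1)), Mul(463, Pow(Mul(Pow(2, Rational(1, 2)), Pow(-14, Rational(1, 2))), -1))) = Add(Mul(Add(-1, 169), Rational(-1, 483)), Mul(463, Pow(Mul(Pow(2, Rational(1, 2)), Mul(I, Pow(14, Rational(1, 2)))), -1))) = Add(Mul(168, Rational(-1, 483)), Mul(463, Pow(Mul(2, I, Pow(7, Rational(1, 2))), -1))) = Add(Rational(-8, 23), Mul(463, Mul(Rational(-1, 14), I, Pow(7, Rational(1, 2))))) = Add(Rational(-8, 23), Mul(Rational(-463, 14), I, Pow(7, Rational(1, 2))))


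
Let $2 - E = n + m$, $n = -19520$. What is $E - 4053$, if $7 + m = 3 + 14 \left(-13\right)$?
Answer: $15655$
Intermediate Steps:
$m = -186$ ($m = -7 + \left(3 + 14 \left(-13\right)\right) = -7 + \left(3 - 182\right) = -7 - 179 = -186$)
$E = 19708$ ($E = 2 - \left(-19520 - 186\right) = 2 - -19706 = 2 + 19706 = 19708$)
$E - 4053 = 19708 - 4053 = 15655$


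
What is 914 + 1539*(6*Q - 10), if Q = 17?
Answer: 142502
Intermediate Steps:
914 + 1539*(6*Q - 10) = 914 + 1539*(6*17 - 10) = 914 + 1539*(102 - 10) = 914 + 1539*92 = 914 + 141588 = 142502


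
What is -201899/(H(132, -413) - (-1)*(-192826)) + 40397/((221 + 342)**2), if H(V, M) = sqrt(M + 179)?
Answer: 6921037681344338/5892749522904095 + 605697*I*sqrt(26)/37181866510 ≈ 1.1745 + 8.3064e-5*I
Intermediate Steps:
H(V, M) = sqrt(179 + M)
-201899/(H(132, -413) - (-1)*(-192826)) + 40397/((221 + 342)**2) = -201899/(sqrt(179 - 413) - (-1)*(-192826)) + 40397/((221 + 342)**2) = -201899/(sqrt(-234) - 1*192826) + 40397/(563**2) = -201899/(3*I*sqrt(26) - 192826) + 40397/316969 = -201899/(-192826 + 3*I*sqrt(26)) + 40397*(1/316969) = -201899/(-192826 + 3*I*sqrt(26)) + 40397/316969 = 40397/316969 - 201899/(-192826 + 3*I*sqrt(26))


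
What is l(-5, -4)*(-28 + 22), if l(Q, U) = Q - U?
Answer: 6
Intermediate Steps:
l(-5, -4)*(-28 + 22) = (-5 - 1*(-4))*(-28 + 22) = (-5 + 4)*(-6) = -1*(-6) = 6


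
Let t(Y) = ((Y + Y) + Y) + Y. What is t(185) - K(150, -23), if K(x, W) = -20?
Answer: 760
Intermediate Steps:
t(Y) = 4*Y (t(Y) = (2*Y + Y) + Y = 3*Y + Y = 4*Y)
t(185) - K(150, -23) = 4*185 - 1*(-20) = 740 + 20 = 760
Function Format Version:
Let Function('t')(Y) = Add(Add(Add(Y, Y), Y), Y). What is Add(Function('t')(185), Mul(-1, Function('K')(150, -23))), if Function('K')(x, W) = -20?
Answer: 760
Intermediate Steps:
Function('t')(Y) = Mul(4, Y) (Function('t')(Y) = Add(Add(Mul(2, Y), Y), Y) = Add(Mul(3, Y), Y) = Mul(4, Y))
Add(Function('t')(185), Mul(-1, Function('K')(150, -23))) = Add(Mul(4, 185), Mul(-1, -20)) = Add(740, 20) = 760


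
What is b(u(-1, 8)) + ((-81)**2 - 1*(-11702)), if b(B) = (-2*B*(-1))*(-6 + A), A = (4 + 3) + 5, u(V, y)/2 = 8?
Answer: 18455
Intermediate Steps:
u(V, y) = 16 (u(V, y) = 2*8 = 16)
A = 12 (A = 7 + 5 = 12)
b(B) = 12*B (b(B) = (-2*B*(-1))*(-6 + 12) = (2*B)*6 = 12*B)
b(u(-1, 8)) + ((-81)**2 - 1*(-11702)) = 12*16 + ((-81)**2 - 1*(-11702)) = 192 + (6561 + 11702) = 192 + 18263 = 18455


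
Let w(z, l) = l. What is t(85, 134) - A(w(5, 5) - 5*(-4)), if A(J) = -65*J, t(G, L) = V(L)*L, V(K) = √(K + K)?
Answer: 1625 + 268*√67 ≈ 3818.7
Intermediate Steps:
V(K) = √2*√K (V(K) = √(2*K) = √2*√K)
t(G, L) = √2*L^(3/2) (t(G, L) = (√2*√L)*L = √2*L^(3/2))
t(85, 134) - A(w(5, 5) - 5*(-4)) = √2*134^(3/2) - (-65)*(5 - 5*(-4)) = √2*(134*√134) - (-65)*(5 + 20) = 268*√67 - (-65)*25 = 268*√67 - 1*(-1625) = 268*√67 + 1625 = 1625 + 268*√67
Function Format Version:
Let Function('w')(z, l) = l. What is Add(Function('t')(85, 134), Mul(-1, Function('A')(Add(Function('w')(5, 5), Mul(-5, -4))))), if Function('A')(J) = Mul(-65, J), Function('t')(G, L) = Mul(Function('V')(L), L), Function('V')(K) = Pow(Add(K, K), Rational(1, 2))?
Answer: Add(1625, Mul(268, Pow(67, Rational(1, 2)))) ≈ 3818.7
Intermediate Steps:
Function('V')(K) = Mul(Pow(2, Rational(1, 2)), Pow(K, Rational(1, 2))) (Function('V')(K) = Pow(Mul(2, K), Rational(1, 2)) = Mul(Pow(2, Rational(1, 2)), Pow(K, Rational(1, 2))))
Function('t')(G, L) = Mul(Pow(2, Rational(1, 2)), Pow(L, Rational(3, 2))) (Function('t')(G, L) = Mul(Mul(Pow(2, Rational(1, 2)), Pow(L, Rational(1, 2))), L) = Mul(Pow(2, Rational(1, 2)), Pow(L, Rational(3, 2))))
Add(Function('t')(85, 134), Mul(-1, Function('A')(Add(Function('w')(5, 5), Mul(-5, -4))))) = Add(Mul(Pow(2, Rational(1, 2)), Pow(134, Rational(3, 2))), Mul(-1, Mul(-65, Add(5, Mul(-5, -4))))) = Add(Mul(Pow(2, Rational(1, 2)), Mul(134, Pow(134, Rational(1, 2)))), Mul(-1, Mul(-65, Add(5, 20)))) = Add(Mul(268, Pow(67, Rational(1, 2))), Mul(-1, Mul(-65, 25))) = Add(Mul(268, Pow(67, Rational(1, 2))), Mul(-1, -1625)) = Add(Mul(268, Pow(67, Rational(1, 2))), 1625) = Add(1625, Mul(268, Pow(67, Rational(1, 2))))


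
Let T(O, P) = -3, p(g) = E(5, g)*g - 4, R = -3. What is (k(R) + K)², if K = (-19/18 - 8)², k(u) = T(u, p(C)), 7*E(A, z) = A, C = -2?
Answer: 655206409/104976 ≈ 6241.5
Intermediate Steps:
E(A, z) = A/7
p(g) = -4 + 5*g/7 (p(g) = ((⅐)*5)*g - 4 = 5*g/7 - 4 = -4 + 5*g/7)
k(u) = -3
K = 26569/324 (K = (-19*1/18 - 8)² = (-19/18 - 8)² = (-163/18)² = 26569/324 ≈ 82.003)
(k(R) + K)² = (-3 + 26569/324)² = (25597/324)² = 655206409/104976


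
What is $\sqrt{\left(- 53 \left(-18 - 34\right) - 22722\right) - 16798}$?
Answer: $2 i \sqrt{9191} \approx 191.74 i$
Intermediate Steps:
$\sqrt{\left(- 53 \left(-18 - 34\right) - 22722\right) - 16798} = \sqrt{\left(\left(-53\right) \left(-52\right) - 22722\right) - 16798} = \sqrt{\left(2756 - 22722\right) - 16798} = \sqrt{-19966 - 16798} = \sqrt{-36764} = 2 i \sqrt{9191}$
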